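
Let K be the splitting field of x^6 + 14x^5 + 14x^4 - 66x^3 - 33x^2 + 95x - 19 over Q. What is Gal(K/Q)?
6T12: PSL(2,5)

The polynomial f is an irreducible sextic over Q, so G = Gal(f/Q) is one of the 16 transitive subgroups 6T1, ..., 6T16 of S_6. The discriminant of f is 1770264843169 = 1330513^2, a perfect square, so G is contained in A_6. The transitive groups of degree 6 contained in A_6 are: A_4 (6T4, order 12), S_4 (6T7, order 24), (C_3 x C_3) : C_4 (6T10, order 36), PSL(2,5) (6T12, order 60), A_6 (6T15, order 360). By Dedekind's theorem, for a prime p not dividing disc(f) the degrees of the irreducible factors of f mod p form the cycle type of an element of G. Factoring f modulo the 21 such primes p <= 79 (skipping 19, which divides the discriminant), each new pattern first appears at: mod 2: f = (x + 1)(x^5 + x^4 + x^3 + x^2 + 1), pattern 5+1; mod 7: f = (x^3 + 2x^2 + 1)(x^3 + 5x^2 + 4x + 2), pattern 3+3; mod 61: f = (x + 5)(x + 50)(x^2 + 8x + 51)(x^2 + 12x + 42), pattern 2+2+1+1. No other pattern occurs in this range, so the set of observed cycle types is {5+1, 3+3, 2+2+1+1}. The candidates containing elements of all these cycle types are PSL(2,5) (6T12) of order 60, A_6 (6T15) of order 360; the others are excluded. The observed types are precisely the cycle types that occur in PSL(2,5) (6T12) (apart from the identity). Each of the other remaining candidates has further cycle types, and by the Chebotarev density theorem the matching factorization patterns would occur for a proportion of primes equal to their share of the group: A_6 (6T15) additionally contains elements of type 4+2, 3+1+1+1 (130 of its 360 elements, about 36% of primes). None of the 21 primes tested shows any such pattern (for each of these groups the chance of that is below 10^-4), which rules them out. Hence G = PSL(2,5) (6T12), of order 60.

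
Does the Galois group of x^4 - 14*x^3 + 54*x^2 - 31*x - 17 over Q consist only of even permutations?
No

The polynomial is irreducible of degree 4 over Q. Its discriminant is -1508107, which is not a perfect square. A Galois group lies in the alternating group exactly when the discriminant is a square in Q, so the Galois group (S_4) is not contained in A_4.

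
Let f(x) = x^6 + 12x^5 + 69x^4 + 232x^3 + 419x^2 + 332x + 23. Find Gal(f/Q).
The polynomial f is an irreducible sextic over Q, so G = Gal(f/Q) is one of the 16 transitive subgroups 6T1, ..., 6T16 of S_6. The discriminant of f is 870211913777152, which is not a perfect square, so G is not contained in A_6. The transitive groups of degree 6 not contained in A_6 are: C_6 (6T1, order 6), S_3 (6T2, order 6), D_6 (6T3, order 12), C_3 x S_3 (6T5, order 18), A_4 x C_2 (6T6, order 24), S_4 (6T8, order 24), S_3 x S_3 (6T9, order 36), S_4 x C_2 (6T11, order 48), (S_3 x S_3) : C_2 (6T13, order 72), PGL(2,5) (6T14, order 120), S_6 (6T16, order 720). By Dedekind's theorem, for a prime p not dividing disc(f) the degrees of the irreducible factors of f mod p form the cycle type of an element of G. Factoring f modulo the 22 such primes p <= 89 (skipping 2, 37, which divide the discriminant), each new pattern first appears at: mod 3: f = (x^3 + x^2 + 2)(x^3 + 2x^2 + x + 1), pattern 3+3; mod 5: f = (x^2 + x + 1)(x^2 + 2x + 3)(x^2 + 4x + 1), pattern 2+2+2; mod 17: f = (x + 5)(x + 16)(x^4 + 8x^3 + 8x^2 + 2x + 9), pattern 4+1+1; mod 67: f = (x + 11)(x + 60)(x^2 + 4x + 2)(x^2 + 4x + 29), pattern 2+2+1+1. No other pattern occurs in this range, so the set of observed cycle types is {3+3, 2+2+2, 4+1+1, 2+2+1+1}. The candidates containing elements of all these cycle types are S_4 (6T8) of order 24, S_4 x C_2 (6T11) of order 48, PGL(2,5) (6T14) of order 120, S_6 (6T16) of order 720; the others are excluded. The observed types are precisely the cycle types that occur in S_4 (6T8) (apart from the identity). Each of the other remaining candidates has further cycle types, and by the Chebotarev density theorem the matching factorization patterns would occur for a proportion of primes equal to their share of the group: S_4 x C_2 (6T11) additionally contains elements of type 6, 4+2, 2+1+1+1+1 (17 of its 48 elements, about 35% of primes); PGL(2,5) (6T14) additionally contains elements of type 6, 5+1 (44 of its 120 elements, about 37% of primes); S_6 (6T16) additionally contains elements of type 6, 5+1, 4+2, 3+2+1, 3+1+1+1, 2+1+1+1+1 (529 of its 720 elements, about 73% of primes). None of the 22 primes tested shows any such pattern (for each of these groups the chance of that is below 10^-4), which rules them out. Hence G = S_4 (6T8), of order 24.

6T8: S_4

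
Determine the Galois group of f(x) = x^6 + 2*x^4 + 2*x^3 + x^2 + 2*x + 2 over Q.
The polynomial f is an irreducible sextic over Q, so G = Gal(f/Q) is one of the 16 transitive subgroups 6T1, ..., 6T16 of S_6. The discriminant of f is -187648, which is not a perfect square, so G is not contained in A_6. The transitive groups of degree 6 not contained in A_6 are: C_6 (6T1, order 6), S_3 (6T2, order 6), D_6 (6T3, order 12), C_3 x S_3 (6T5, order 18), A_4 x C_2 (6T6, order 24), S_4 (6T8, order 24), S_3 x S_3 (6T9, order 36), S_4 x C_2 (6T11, order 48), (S_3 x S_3) : C_2 (6T13, order 72), PGL(2,5) (6T14, order 120), S_6 (6T16, order 720). By Dedekind's theorem, for a prime p not dividing disc(f) the degrees of the irreducible factors of f mod p form the cycle type of an element of G. Factoring f modulo the 29 such primes p <= 113 (skipping 2, which divides the discriminant), each new pattern first appears at: mod 3: f = (x^6 + 2x^4 + 2x^3 + x^2 + 2x + 2), pattern 6; mod 5: f = (x + 4)(x^2 + x + 2)(x^3 + x + 4), pattern 3+2+1; mod 7: f = (x^2 + 6x + 6)(x^4 + x^3 + 4x^2 + 5), pattern 4+2; mod 17: f = (x^3 + x + 5)(x^3 + x + 14), pattern 3+3; mod 19: f = (x^2 + 10x + 7)(x^2 + 12x + 5)(x^2 + 16x + 12), pattern 2+2+2; mod 37: f = (x + 21)(x + 34)(x^2 + 3x + 10)(x^2 + 16x + 35), pattern 2+2+1+1; mod 41: f = (x + 2)(x + 17)(x + 22)(x^3 + x + 33), pattern 3+1+1+1; mod 113: f = (x + 11)(x + 21)(x + 23)(x + 79)(x^2 + 92x + 103), pattern 2+1+1+1+1. No other pattern occurs in this range, so the set of observed cycle types is {6, 3+2+1, 4+2, 3+3, 2+2+2, 2+2+1+1, 3+1+1+1, 2+1+1+1+1}. The candidates containing elements of all these cycle types are (S_3 x S_3) : C_2 (6T13) of order 72, S_6 (6T16) of order 720; the others are excluded. The observed types are precisely the cycle types that occur in (S_3 x S_3) : C_2 (6T13) (apart from the identity). Each of the other remaining candidates has further cycle types, and by the Chebotarev density theorem the matching factorization patterns would occur for a proportion of primes equal to their share of the group: S_6 (6T16) additionally contains elements of type 5+1, 4+1+1 (234 of its 720 elements, about 32% of primes). None of the 29 primes tested shows any such pattern (for each of these groups the chance of that is below 10^-4), which rules them out. Hence G = (S_3 x S_3) : C_2 (6T13), of order 72.

(S_3 x S_3) : C_2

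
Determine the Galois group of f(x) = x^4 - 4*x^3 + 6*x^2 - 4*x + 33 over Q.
D_4 (order 8)

The polynomial is an irreducible quartic over Q and its discriminant is 8388608, which is not a perfect square, so the Galois group is not contained in A_4. The resolvent cubic y^3 - 6*y^2 - 116*y + 248 has exactly one rational root, so the Galois group is C_4 or D_4. The quartic remains irreducible over Q(sqrt(disc)), so the group is D_4.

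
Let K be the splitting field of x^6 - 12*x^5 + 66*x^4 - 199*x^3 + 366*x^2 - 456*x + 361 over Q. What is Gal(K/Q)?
The polynomial f is an irreducible sextic over Q, so G = Gal(f/Q) is one of the 16 transitive subgroups 6T1, ..., 6T16 of S_6. The discriminant of f is -449880542841987, which is not a perfect square, so G is not contained in A_6. The transitive groups of degree 6 not contained in A_6 are: C_6 (6T1, order 6), S_3 (6T2, order 6), D_6 (6T3, order 12), C_3 x S_3 (6T5, order 18), A_4 x C_2 (6T6, order 24), S_4 (6T8, order 24), S_3 x S_3 (6T9, order 36), S_4 x C_2 (6T11, order 48), (S_3 x S_3) : C_2 (6T13, order 72), PGL(2,5) (6T14, order 120), S_6 (6T16, order 720). By Dedekind's theorem, for a prime p not dividing disc(f) the degrees of the irreducible factors of f mod p form the cycle type of an element of G. Factoring f modulo the 37 such primes p <= 179 (skipping 3, 19, 73, 109, which divide the discriminant), each new pattern first appears at: mod 2: f = (x^6 + x^3 + 1), pattern 6; mod 7: f = (x^3 + x^2 + 3)(x^3 + x^2 + 2x + 6), pattern 3+3; mod 17: f = (x^2 + 2x + 8)(x^2 + 6x + 15)(x^2 + 14x + 4), pattern 2+2+2; mod 37: f = (x + 4)(x + 7)(x + 12)(x + 20)(x + 25)(x + 31), pattern 1+1+1+1+1+1. No other pattern occurs in this range, so the set of observed cycle types is {6, 3+3, 2+2+2, 1+1+1+1+1+1}. The candidates containing elements of all these cycle types are C_6 (6T1) of order 6, D_6 (6T3) of order 12, C_3 x S_3 (6T5) of order 18, A_4 x C_2 (6T6) of order 24, S_3 x S_3 (6T9) of order 36, S_4 x C_2 (6T11) of order 48, (S_3 x S_3) : C_2 (6T13) of order 72, PGL(2,5) (6T14) of order 120, S_6 (6T16) of order 720; the others are excluded. The observed types are precisely the cycle types that occur in C_6 (6T1). Each of the other remaining candidates has further cycle types, and by the Chebotarev density theorem the matching factorization patterns would occur for a proportion of primes equal to their share of the group: D_6 (6T3) additionally contains elements of type 2+2+1+1 (3 of its 12 elements, about 25% of primes); C_3 x S_3 (6T5) additionally contains elements of type 3+1+1+1 (4 of its 18 elements, about 22% of primes); A_4 x C_2 (6T6) additionally contains elements of type 2+2+1+1, 2+1+1+1+1 (6 of its 24 elements, about 25% of primes); S_3 x S_3 (6T9) additionally contains elements of type 3+1+1+1, 2+2+1+1 (13 of its 36 elements, about 36% of primes); S_4 x C_2 (6T11) additionally contains elements of type 4+2, 4+1+1, 2+2+1+1, 2+1+1+1+1 (24 of its 48 elements, about 50% of primes); (S_3 x S_3) : C_2 (6T13) additionally contains elements of type 4+2, 3+2+1, 3+1+1+1, 2+2+1+1, 2+1+1+1+1 (49 of its 72 elements, about 68% of primes); PGL(2,5) (6T14) additionally contains elements of type 5+1, 4+1+1, 2+2+1+1 (69 of its 120 elements, about 58% of primes); S_6 (6T16) additionally contains elements of type 5+1, 4+2, 4+1+1, 3+2+1, 3+1+1+1, 2+2+1+1, 2+1+1+1+1 (544 of its 720 elements, about 76% of primes). None of the 37 primes tested shows any such pattern (for each of these groups the chance of that is below 10^-4), which rules them out. Hence G = C_6 (6T1), of order 6.

C_6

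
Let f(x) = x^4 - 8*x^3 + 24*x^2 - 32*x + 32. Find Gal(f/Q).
V_4 (order 4)

The polynomial is an irreducible quartic over Q and its discriminant is 1048576 = 1024^2, a perfect square, so the Galois group is contained in A_4. The resolvent cubic y^3 - 24*y^2 + 128*y splits completely over Q, which gives the Klein four-group V_4.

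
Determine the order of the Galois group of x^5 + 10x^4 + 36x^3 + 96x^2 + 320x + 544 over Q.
120

The degree of the splitting field over Q equals the order of the Galois group, so first determine the group. The polynomial f is an irreducible quintic over Q, so G = Gal(f/Q) is a transitive subgroup of S_5: one of C_5 (5T1, order 5), D_5 (5T2, order 10), F_20 (5T3, order 20), A_5 (5T4, order 60) or S_5 (5T5, order 120). The discriminant of f is 770141323264, which is not a perfect square, so G is not contained in A_5. The transitive groups of degree 5 not contained in A_5 are: F_20 (5T3, order 20), S_5 (5T5, order 120). By Dedekind's theorem, for a prime p not dividing disc(f) the degrees of the irreducible factors of f mod p form the cycle type of an element of G. Factoring f modulo the 3 such primes p <= 7 (skipping 2, which divides the discriminant), each new pattern first appears at: mod 3: f = (x^5 + x^4 + 2x + 1), pattern 5; mod 7: f = (x^2 + 2)(x^3 + 3x^2 + 6x + 6), pattern 3+2. No other pattern occurs in this range, so the set of observed cycle types is {5, 3+2}. Among the candidates above, the only group containing elements of all these cycle types is S_5 (5T5) — F_20 (5T3) lacks at least one of them. Hence G = S_5 (5T5), of order 120. The Galois group S_5 (5T5) has order 120, so the splitting field has degree 120 over Q.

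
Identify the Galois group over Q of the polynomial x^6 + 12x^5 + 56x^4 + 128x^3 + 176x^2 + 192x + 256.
S_4, S_4(6c), the S_4-action on 6 points not in A_6

The polynomial f is an irreducible sextic over Q, so G = Gal(f/Q) is one of the 16 transitive subgroups 6T1, ..., 6T16 of S_6. The discriminant of f is -5497558138880000, which is not a perfect square, so G is not contained in A_6. The transitive groups of degree 6 not contained in A_6 are: C_6 (6T1, order 6), S_3 (6T2, order 6), D_6 (6T3, order 12), C_3 x S_3 (6T5, order 18), A_4 x C_2 (6T6, order 24), S_4 (6T8, order 24), S_3 x S_3 (6T9, order 36), S_4 x C_2 (6T11, order 48), (S_3 x S_3) : C_2 (6T13, order 72), PGL(2,5) (6T14, order 120), S_6 (6T16, order 720). By Dedekind's theorem, for a prime p not dividing disc(f) the degrees of the irreducible factors of f mod p form the cycle type of an element of G. Factoring f modulo the 22 such primes p <= 89 (skipping 2, 5, which divide the discriminant), each new pattern first appears at: mod 3: f = (x^3 + x^2 + x + 2)(x^3 + 2x^2 + 2x + 2), pattern 3+3; mod 7: f = (x^2 + 2x + 3)(x^2 + 4x + 5)(x^2 + 6x + 4), pattern 2+2+2; mod 13: f = (x + 7)(x + 10)(x^4 + 8x^3 + 6x^2 + 12x + 7), pattern 4+1+1; mod 43: f = (x + 21)(x + 26)(x^2 + 4x + 1)(x^2 + 4x + 20), pattern 2+2+1+1. No other pattern occurs in this range, so the set of observed cycle types is {3+3, 2+2+2, 4+1+1, 2+2+1+1}. The candidates containing elements of all these cycle types are S_4 (6T8) of order 24, S_4 x C_2 (6T11) of order 48, PGL(2,5) (6T14) of order 120, S_6 (6T16) of order 720; the others are excluded. The observed types are precisely the cycle types that occur in S_4 (6T8) (apart from the identity). Each of the other remaining candidates has further cycle types, and by the Chebotarev density theorem the matching factorization patterns would occur for a proportion of primes equal to their share of the group: S_4 x C_2 (6T11) additionally contains elements of type 6, 4+2, 2+1+1+1+1 (17 of its 48 elements, about 35% of primes); PGL(2,5) (6T14) additionally contains elements of type 6, 5+1 (44 of its 120 elements, about 37% of primes); S_6 (6T16) additionally contains elements of type 6, 5+1, 4+2, 3+2+1, 3+1+1+1, 2+1+1+1+1 (529 of its 720 elements, about 73% of primes). None of the 22 primes tested shows any such pattern (for each of these groups the chance of that is below 10^-4), which rules them out. Hence G = S_4 (6T8), of order 24.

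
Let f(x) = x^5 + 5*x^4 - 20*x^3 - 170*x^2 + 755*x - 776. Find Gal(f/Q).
F_20 (order 20)

The polynomial f is an irreducible quintic over Q, so G = Gal(f/Q) is a transitive subgroup of S_5: one of C_5 (5T1, order 5), D_5 (5T2, order 10), F_20 (5T3, order 20), A_5 (5T4, order 60) or S_5 (5T5, order 120). The discriminant of f is 70264695628125, which is not a perfect square, so G is not contained in A_5. The transitive groups of degree 5 not contained in A_5 are: F_20 (5T3, order 20), S_5 (5T5, order 120). By Dedekind's theorem, for a prime p not dividing disc(f) the degrees of the irreducible factors of f mod p form the cycle type of an element of G. Factoring f modulo the 18 such primes p <= 71 (skipping 3, 5, which divide the discriminant), each new pattern first appears at: mod 2: f = (x)(x^4 + x^3 + 1), pattern 4+1; mod 11: f = (x^5 + 5x^4 + 2x^3 + 6x^2 + 7x + 5), pattern 5; mod 19: f = (x + 11)(x^2 + 14x + 1)(x^2 + 18x + 2), pattern 2+2+1; mod 41: f = (x + 9)(x + 18)(x + 28)(x + 33)(x + 40), pattern 1+1+1+1+1. No other pattern occurs in this range, so the set of observed cycle types is {4+1, 5, 2+2+1, 1+1+1+1+1}. The candidates containing elements of all these cycle types are F_20 (5T3) of order 20, S_5 (5T5) of order 120; the others are excluded. The observed types are precisely the cycle types that occur in F_20 (5T3). Each of the other remaining candidates has further cycle types, and by the Chebotarev density theorem the matching factorization patterns would occur for a proportion of primes equal to their share of the group: S_5 (5T5) additionally contains elements of type 3+2, 3+1+1, 2+1+1+1 (50 of its 120 elements, about 42% of primes). None of the 18 primes tested shows any such pattern (for each of these groups the chance of that is below 10^-4), which rules them out. Hence G = F_20 (5T3), of order 20.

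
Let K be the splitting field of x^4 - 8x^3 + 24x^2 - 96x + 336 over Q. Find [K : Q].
The degree of the splitting field over Q equals the order of the Galois group, so first determine the group. The polynomial is an irreducible quartic over Q and its discriminant is 1358954496 = 36864^2, a perfect square, so the Galois group is contained in A_4. The resolvent cubic y^3 - 24*y^2 - 576*y + 1536 is irreducible over Q. An irreducible resolvent with square discriminant gives A_4. The Galois group A_4 (4T4) has order 12, so the splitting field has degree 12 over Q.

12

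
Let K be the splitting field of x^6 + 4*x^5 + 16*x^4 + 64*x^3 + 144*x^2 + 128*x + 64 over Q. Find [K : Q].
The degree of the splitting field over Q equals the order of the Galois group, so first determine the group. The polynomial f is an irreducible sextic over Q, so G = Gal(f/Q) is one of the 16 transitive subgroups 6T1, ..., 6T16 of S_6. The discriminant of f is -1154968245501952, which is not a perfect square, so G is not contained in A_6. The transitive groups of degree 6 not contained in A_6 are: C_6 (6T1, order 6), S_3 (6T2, order 6), D_6 (6T3, order 12), C_3 x S_3 (6T5, order 18), A_4 x C_2 (6T6, order 24), S_4 (6T8, order 24), S_3 x S_3 (6T9, order 36), S_4 x C_2 (6T11, order 48), (S_3 x S_3) : C_2 (6T13, order 72), PGL(2,5) (6T14, order 120), S_6 (6T16, order 720). By Dedekind's theorem, for a prime p not dividing disc(f) the degrees of the irreducible factors of f mod p form the cycle type of an element of G. Factoring f modulo the 37 such primes p <= 167 (skipping 2, 7, which divide the discriminant), each new pattern first appears at: mod 3: f = (x^6 + x^5 + x^4 + x^3 + 2x + 1), pattern 6; mod 11: f = (x^3 + 6x^2 + 3)(x^3 + 9x^2 + 6x + 3), pattern 3+3; mod 13: f = (x^2 + 3x + 1)(x^2 + 5x + 9)(x^2 + 9x + 10), pattern 2+2+2; mod 29: f = (x + 1)(x + 4)(x + 5)(x + 7)(x + 18)(x + 27), pattern 1+1+1+1+1+1. No other pattern occurs in this range, so the set of observed cycle types is {6, 3+3, 2+2+2, 1+1+1+1+1+1}. The candidates containing elements of all these cycle types are C_6 (6T1) of order 6, D_6 (6T3) of order 12, C_3 x S_3 (6T5) of order 18, A_4 x C_2 (6T6) of order 24, S_3 x S_3 (6T9) of order 36, S_4 x C_2 (6T11) of order 48, (S_3 x S_3) : C_2 (6T13) of order 72, PGL(2,5) (6T14) of order 120, S_6 (6T16) of order 720; the others are excluded. The observed types are precisely the cycle types that occur in C_6 (6T1). Each of the other remaining candidates has further cycle types, and by the Chebotarev density theorem the matching factorization patterns would occur for a proportion of primes equal to their share of the group: D_6 (6T3) additionally contains elements of type 2+2+1+1 (3 of its 12 elements, about 25% of primes); C_3 x S_3 (6T5) additionally contains elements of type 3+1+1+1 (4 of its 18 elements, about 22% of primes); A_4 x C_2 (6T6) additionally contains elements of type 2+2+1+1, 2+1+1+1+1 (6 of its 24 elements, about 25% of primes); S_3 x S_3 (6T9) additionally contains elements of type 3+1+1+1, 2+2+1+1 (13 of its 36 elements, about 36% of primes); S_4 x C_2 (6T11) additionally contains elements of type 4+2, 4+1+1, 2+2+1+1, 2+1+1+1+1 (24 of its 48 elements, about 50% of primes); (S_3 x S_3) : C_2 (6T13) additionally contains elements of type 4+2, 3+2+1, 3+1+1+1, 2+2+1+1, 2+1+1+1+1 (49 of its 72 elements, about 68% of primes); PGL(2,5) (6T14) additionally contains elements of type 5+1, 4+1+1, 2+2+1+1 (69 of its 120 elements, about 58% of primes); S_6 (6T16) additionally contains elements of type 5+1, 4+2, 4+1+1, 3+2+1, 3+1+1+1, 2+2+1+1, 2+1+1+1+1 (544 of its 720 elements, about 76% of primes). None of the 37 primes tested shows any such pattern (for each of these groups the chance of that is below 10^-4), which rules them out. Hence G = C_6 (6T1), of order 6. The Galois group C_6 (6T1) has order 6, so the splitting field has degree 6 over Q.

6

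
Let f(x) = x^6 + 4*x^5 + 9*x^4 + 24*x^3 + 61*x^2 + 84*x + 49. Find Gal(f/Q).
The polynomial f is an irreducible sextic over Q, so G = Gal(f/Q) is one of the 16 transitive subgroups 6T1, ..., 6T16 of S_6. The discriminant of f is -4014080000, which is not a perfect square, so G is not contained in A_6. The transitive groups of degree 6 not contained in A_6 are: C_6 (6T1, order 6), S_3 (6T2, order 6), D_6 (6T3, order 12), C_3 x S_3 (6T5, order 18), A_4 x C_2 (6T6, order 24), S_4 (6T8, order 24), S_3 x S_3 (6T9, order 36), S_4 x C_2 (6T11, order 48), (S_3 x S_3) : C_2 (6T13, order 72), PGL(2,5) (6T14, order 120), S_6 (6T16, order 720). By Dedekind's theorem, for a prime p not dividing disc(f) the degrees of the irreducible factors of f mod p form the cycle type of an element of G. Factoring f modulo the 22 such primes p <= 97 (skipping 2, 5, 7, which divide the discriminant), each new pattern first appears at: mod 3: f = (x^3 + 2x + 2)(x^3 + x^2 + x + 2), pattern 3+3; mod 13: f = (x + 2)(x + 7)(x^4 + 8x^3 + x^2 + 7x + 10), pattern 4+1+1; mod 37: f = (x^2 + 7x + 27)(x^2 + 9x + 33)(x^2 + 25x + 4), pattern 2+2+2; mod 43: f = (x + 17)(x + 41)(x^2 + 10x + 29)(x^2 + 22x + 2), pattern 2+2+1+1. No other pattern occurs in this range, so the set of observed cycle types is {3+3, 4+1+1, 2+2+2, 2+2+1+1}. The candidates containing elements of all these cycle types are S_4 (6T8) of order 24, S_4 x C_2 (6T11) of order 48, PGL(2,5) (6T14) of order 120, S_6 (6T16) of order 720; the others are excluded. The observed types are precisely the cycle types that occur in S_4 (6T8) (apart from the identity). Each of the other remaining candidates has further cycle types, and by the Chebotarev density theorem the matching factorization patterns would occur for a proportion of primes equal to their share of the group: S_4 x C_2 (6T11) additionally contains elements of type 6, 4+2, 2+1+1+1+1 (17 of its 48 elements, about 35% of primes); PGL(2,5) (6T14) additionally contains elements of type 6, 5+1 (44 of its 120 elements, about 37% of primes); S_6 (6T16) additionally contains elements of type 6, 5+1, 4+2, 3+2+1, 3+1+1+1, 2+1+1+1+1 (529 of its 720 elements, about 73% of primes). None of the 22 primes tested shows any such pattern (for each of these groups the chance of that is below 10^-4), which rules them out. Hence G = S_4 (6T8), of order 24.

S_4 (order 24)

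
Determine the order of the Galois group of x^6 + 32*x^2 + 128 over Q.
48

The degree of the splitting field over Q equals the order of the Galois group, so first determine the group. The polynomial f is an irreducible sextic over Q, so G = Gal(f/Q) is one of the 16 transitive subgroups 6T1, ..., 6T16 of S_6. The discriminant of f is -2693803488051200, which is not a perfect square, so G is not contained in A_6. The transitive groups of degree 6 not contained in A_6 are: C_6 (6T1, order 6), S_3 (6T2, order 6), D_6 (6T3, order 12), C_3 x S_3 (6T5, order 18), A_4 x C_2 (6T6, order 24), S_4 (6T8, order 24), S_3 x S_3 (6T9, order 36), S_4 x C_2 (6T11, order 48), (S_3 x S_3) : C_2 (6T13, order 72), PGL(2,5) (6T14, order 120), S_6 (6T16, order 720). By Dedekind's theorem, for a prime p not dividing disc(f) the degrees of the irreducible factors of f mod p form the cycle type of an element of G. Factoring f modulo the 17 such primes p <= 71 (skipping 2, 5, 7, which divide the discriminant), each new pattern first appears at: mod 3: f = (x^3 + x^2 + 2x + 1)(x^3 + 2x^2 + 2x + 2), pattern 3+3; mod 13: f = (x^6 + 6x^2 + 11), pattern 6; mod 19: f = (x^2 + 1)(x^4 + 18x^2 + 14), pattern 4+2; mod 23: f = (x + 1)(x + 22)(x^4 + x^2 + 10), pattern 4+1+1; mod 53: f = (x^2 + 21)(x^2 + 22x + 46)(x^2 + 31x + 46), pattern 2+2+2; mod 59: f = (x + 8)(x + 51)(x^2 + 10x + 23)(x^2 + 49x + 23), pattern 2+2+1+1; mod 71: f = (x + 16)(x + 22)(x + 49)(x + 55)(x^2 + 30), pattern 2+1+1+1+1. No other pattern occurs in this range, so the set of observed cycle types is {3+3, 6, 4+2, 4+1+1, 2+2+2, 2+2+1+1, 2+1+1+1+1}. The candidates containing elements of all these cycle types are S_4 x C_2 (6T11) of order 48, S_6 (6T16) of order 720; the others are excluded. The observed types are precisely the cycle types that occur in S_4 x C_2 (6T11) (apart from the identity). Each of the other remaining candidates has further cycle types, and by the Chebotarev density theorem the matching factorization patterns would occur for a proportion of primes equal to their share of the group: S_6 (6T16) additionally contains elements of type 5+1, 3+2+1, 3+1+1+1 (304 of its 720 elements, about 42% of primes). None of the 17 primes tested shows any such pattern (for each of these groups the chance of that is below 10^-4), which rules them out. Hence G = S_4 x C_2 (6T11), of order 48. The Galois group S_4 x C_2 (6T11) has order 48, so the splitting field has degree 48 over Q.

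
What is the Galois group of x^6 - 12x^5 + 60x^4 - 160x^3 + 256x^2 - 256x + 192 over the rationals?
S_4 x C_2

The polynomial f is an irreducible sextic over Q, so G = Gal(f/Q) is one of the 16 transitive subgroups 6T1, ..., 6T16 of S_6. The discriminant of f is -66039417143296, which is not a perfect square, so G is not contained in A_6. The transitive groups of degree 6 not contained in A_6 are: C_6 (6T1, order 6), S_3 (6T2, order 6), D_6 (6T3, order 12), C_3 x S_3 (6T5, order 18), A_4 x C_2 (6T6, order 24), S_4 (6T8, order 24), S_3 x S_3 (6T9, order 36), S_4 x C_2 (6T11, order 48), (S_3 x S_3) : C_2 (6T13, order 72), PGL(2,5) (6T14, order 120), S_6 (6T16, order 720). By Dedekind's theorem, for a prime p not dividing disc(f) the degrees of the irreducible factors of f mod p form the cycle type of an element of G. Factoring f modulo the 17 such primes p <= 67 (skipping 2, 31, which divide the discriminant), each new pattern first appears at: mod 3: f = (x)(x + 2)(x^4 + x^3 + x^2 + 1), pattern 4+1+1; mod 5: f = (x^3 + x + 4)(x^3 + 3x^2 + 4x + 3), pattern 3+3; mod 7: f = (x^6 + 2x^5 + 4x^4 + x^3 + 4x^2 + 3x + 3), pattern 6; mod 11: f = (x^2 + 5x + 3)(x^2 + 7x + 7)(x^2 + 9x + 6), pattern 2+2+2; mod 13: f = (x^2 + 9x + 2)(x^4 + 5x^3 + 12x + 5), pattern 4+2; mod 37: f = (x + 8)(x + 25)(x^2 + 14x + 32)(x^2 + 15x + 30), pattern 2+2+1+1; mod 47: f = (x + 8)(x + 16)(x + 27)(x + 35)(x^2 + 43x + 5), pattern 2+1+1+1+1. No other pattern occurs in this range, so the set of observed cycle types is {4+1+1, 3+3, 6, 2+2+2, 4+2, 2+2+1+1, 2+1+1+1+1}. The candidates containing elements of all these cycle types are S_4 x C_2 (6T11) of order 48, S_6 (6T16) of order 720; the others are excluded. The observed types are precisely the cycle types that occur in S_4 x C_2 (6T11) (apart from the identity). Each of the other remaining candidates has further cycle types, and by the Chebotarev density theorem the matching factorization patterns would occur for a proportion of primes equal to their share of the group: S_6 (6T16) additionally contains elements of type 5+1, 3+2+1, 3+1+1+1 (304 of its 720 elements, about 42% of primes). None of the 17 primes tested shows any such pattern (for each of these groups the chance of that is below 10^-4), which rules them out. Hence G = S_4 x C_2 (6T11), of order 48.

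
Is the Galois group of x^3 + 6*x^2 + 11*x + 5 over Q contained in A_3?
No

The polynomial is irreducible of degree 3 over Q. Its discriminant is -23, which is not a perfect square. A Galois group lies in the alternating group exactly when the discriminant is a square in Q, so the Galois group (S_3) is not contained in A_3.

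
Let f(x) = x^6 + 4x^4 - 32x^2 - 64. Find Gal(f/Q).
The polynomial f is an irreducible sextic over Q, so G = Gal(f/Q) is one of the 16 transitive subgroups 6T1, ..., 6T16 of S_6. The discriminant of f is 164995463643136 = 12845056^2, a perfect square, so G is contained in A_6. The transitive groups of degree 6 contained in A_6 are: A_4 (6T4, order 12), S_4 (6T7, order 24), (C_3 x C_3) : C_4 (6T10, order 36), PSL(2,5) (6T12, order 60), A_6 (6T15, order 360). By Dedekind's theorem, for a prime p not dividing disc(f) the degrees of the irreducible factors of f mod p form the cycle type of an element of G. Factoring f modulo the 33 such primes p <= 149 (skipping 2, 7, which divide the discriminant), each new pattern first appears at: mod 3: f = (x^3 + 2x + 1)(x^3 + 2x + 2), pattern 3+3; mod 13: f = (x + 1)(x + 12)(x^2 + 7)(x^2 + 11), pattern 2+2+1+1. No other pattern occurs in this range, so the set of observed cycle types is {3+3, 2+2+1+1}. The candidates containing elements of all these cycle types are A_4 (6T4) of order 12, S_4 (6T7) of order 24, (C_3 x C_3) : C_4 (6T10) of order 36, PSL(2,5) (6T12) of order 60, A_6 (6T15) of order 360; the others are excluded. The observed types are precisely the cycle types that occur in A_4 (6T4) (apart from the identity). Each of the other remaining candidates has further cycle types, and by the Chebotarev density theorem the matching factorization patterns would occur for a proportion of primes equal to their share of the group: S_4 (6T7) additionally contains elements of type 4+2 (6 of its 24 elements, about 25% of primes); (C_3 x C_3) : C_4 (6T10) additionally contains elements of type 4+2, 3+1+1+1 (22 of its 36 elements, about 61% of primes); PSL(2,5) (6T12) additionally contains elements of type 5+1 (24 of its 60 elements, about 40% of primes); A_6 (6T15) additionally contains elements of type 5+1, 4+2, 3+1+1+1 (274 of its 360 elements, about 76% of primes). None of the 33 primes tested shows any such pattern (for each of these groups the chance of that is below 10^-4), which rules them out. Hence G = A_4 (6T4), of order 12.

A_4 (order 12)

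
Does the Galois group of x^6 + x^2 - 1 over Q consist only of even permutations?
The polynomial is irreducible of degree 6 over Q. Its discriminant is 61504 = 248^2, a perfect square. A Galois group lies in the alternating group exactly when the discriminant is a square in Q, so the Galois group (S_4) is contained in A_6.

Yes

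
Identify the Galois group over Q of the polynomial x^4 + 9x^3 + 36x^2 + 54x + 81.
C_4

The polynomial is an irreducible quartic over Q and its discriminant is 66430125, which is not a perfect square, so the Galois group is not contained in A_4. The resolvent cubic y^3 - 36*y^2 + 162*y + 2187 has exactly one rational root, so the Galois group is C_4 or D_4. The quartic becomes reducible over Q(sqrt(disc)), so the group is C_4.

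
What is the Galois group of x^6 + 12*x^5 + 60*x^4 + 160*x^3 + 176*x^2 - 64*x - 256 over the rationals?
6T7: S_4

The polynomial f is an irreducible sextic over Q, so G = Gal(f/Q) is one of the 16 transitive subgroups 6T1, ..., 6T16 of S_6. The discriminant of f is 3603718079512576 = 60030976^2, a perfect square, so G is contained in A_6. The transitive groups of degree 6 contained in A_6 are: A_4 (6T4, order 12), S_4 (6T7, order 24), (C_3 x C_3) : C_4 (6T10, order 36), PSL(2,5) (6T12, order 60), A_6 (6T15, order 360). By Dedekind's theorem, for a prime p not dividing disc(f) the degrees of the irreducible factors of f mod p form the cycle type of an element of G. Factoring f modulo the 79 such primes p <= 419 (skipping 2, 229, which divide the discriminant), each new pattern first appears at: mod 3: f = (x^3 + x^2 + 2)(x^3 + 2x^2 + x + 1), pattern 3+3; mod 7: f = (x^2 + 4x + 6)(x^4 + x^3 + x^2 + 3x + 4), pattern 4+2; mod 23: f = (x + 7)(x + 20)(x^2 + 2x + 3)(x^2 + 6x + 11), pattern 2+2+1+1; mod 193: f = (x + 9)(x + 15)(x + 21)(x + 176)(x + 182)(x + 188), pattern 1+1+1+1+1+1. No other pattern occurs in this range, so the set of observed cycle types is {3+3, 4+2, 2+2+1+1, 1+1+1+1+1+1}. The candidates containing elements of all these cycle types are S_4 (6T7) of order 24, (C_3 x C_3) : C_4 (6T10) of order 36, A_6 (6T15) of order 360; the others are excluded. The observed types are precisely the cycle types that occur in S_4 (6T7). Each of the other remaining candidates has further cycle types, and by the Chebotarev density theorem the matching factorization patterns would occur for a proportion of primes equal to their share of the group: (C_3 x C_3) : C_4 (6T10) additionally contains elements of type 3+1+1+1 (4 of its 36 elements, about 11% of primes); A_6 (6T15) additionally contains elements of type 5+1, 3+1+1+1 (184 of its 360 elements, about 51% of primes). None of the 79 primes tested shows any such pattern (for each of these groups the chance of that is below 10^-4), which rules them out. Hence G = S_4 (6T7), of order 24.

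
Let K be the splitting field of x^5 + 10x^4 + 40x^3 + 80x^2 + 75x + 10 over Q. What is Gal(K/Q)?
The polynomial f is an irreducible quintic over Q, so G = Gal(f/Q) is a transitive subgroup of S_5: one of C_5 (5T1, order 5), D_5 (5T2, order 10), F_20 (5T3, order 20), A_5 (5T4, order 60) or S_5 (5T5, order 120). The discriminant of f is 64000000 = 8000^2, a perfect square, so G is contained in A_5. The transitive groups of degree 5 contained in A_5 are: C_5 (5T1, order 5), D_5 (5T2, order 10), A_5 (5T4, order 60). By Dedekind's theorem, for a prime p not dividing disc(f) the degrees of the irreducible factors of f mod p form the cycle type of an element of G. Factoring f modulo the 23 such primes p <= 97 (skipping 2, 5, which divide the discriminant), each new pattern first appears at: mod 3: f = (x + 2)(x^2 + 1)(x^2 + 2x + 2), pattern 2+2+1; mod 7: f = (x^5 + 3x^4 + 5x^3 + 3x^2 + 5x + 3), pattern 5. No other pattern occurs in this range, so the set of observed cycle types is {2+2+1, 5}. The candidates containing elements of all these cycle types are D_5 (5T2) of order 10, A_5 (5T4) of order 60; the others are excluded. The observed types are precisely the cycle types that occur in D_5 (5T2) (apart from the identity). Each of the other remaining candidates has further cycle types, and by the Chebotarev density theorem the matching factorization patterns would occur for a proportion of primes equal to their share of the group: A_5 (5T4) additionally contains elements of type 3+1+1 (20 of its 60 elements, about 33% of primes). None of the 23 primes tested shows any such pattern (for each of these groups the chance of that is below 10^-4), which rules them out. Hence G = D_5 (5T2), of order 10.

D_5 (also written D5)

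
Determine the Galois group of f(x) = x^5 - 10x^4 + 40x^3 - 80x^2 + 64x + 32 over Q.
The polynomial f is an irreducible quintic over Q, so G = Gal(f/Q) is a transitive subgroup of S_5: one of C_5 (5T1, order 5), D_5 (5T2, order 10), F_20 (5T3, order 20), A_5 (5T4, order 60) or S_5 (5T5, order 120). The discriminant of f is 3008364544, which is not a perfect square, so G is not contained in A_5. The transitive groups of degree 5 not contained in A_5 are: F_20 (5T3, order 20), S_5 (5T5, order 120). By Dedekind's theorem, for a prime p not dividing disc(f) the degrees of the irreducible factors of f mod p form the cycle type of an element of G. Factoring f modulo the 3 such primes p <= 7 (skipping 2, which divides the discriminant), each new pattern first appears at: mod 3: f = (x^5 + 2x^4 + x^3 + x^2 + x + 2), pattern 5; mod 7: f = (x^2 + 5x + 5)(x^3 + 6x^2 + 5x + 5), pattern 3+2. No other pattern occurs in this range, so the set of observed cycle types is {5, 3+2}. Among the candidates above, the only group containing elements of all these cycle types is S_5 (5T5) — F_20 (5T3) lacks at least one of them. Hence G = S_5 (5T5), of order 120.

S_5 (order 120)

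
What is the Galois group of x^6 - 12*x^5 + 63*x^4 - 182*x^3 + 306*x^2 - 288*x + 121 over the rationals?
The polynomial f is an irreducible sextic over Q, so G = Gal(f/Q) is one of the 16 transitive subgroups 6T1, ..., 6T16 of S_6. The discriminant of f is -16003008, which is not a perfect square, so G is not contained in A_6. The transitive groups of degree 6 not contained in A_6 are: C_6 (6T1, order 6), S_3 (6T2, order 6), D_6 (6T3, order 12), C_3 x S_3 (6T5, order 18), A_4 x C_2 (6T6, order 24), S_4 (6T8, order 24), S_3 x S_3 (6T9, order 36), S_4 x C_2 (6T11, order 48), (S_3 x S_3) : C_2 (6T13, order 72), PGL(2,5) (6T14, order 120), S_6 (6T16, order 720). By Dedekind's theorem, for a prime p not dividing disc(f) the degrees of the irreducible factors of f mod p form the cycle type of an element of G. Factoring f modulo the 21 such primes p <= 89 (skipping 2, 3, 7, which divide the discriminant), each new pattern first appears at: mod 5: f = (x^6 + 3x^5 + 3x^4 + 3x^3 + x^2 + 2x + 1), pattern 6; mod 11: f = (x)(x^5 + 10x^4 + 8x^3 + 5x^2 + 9x + 9), pattern 5+1; mod 13: f = (x + 6)(x + 10)(x^4 + 11x^3 + 9x^2 + 2x + 7), pattern 4+1+1; mod 23: f = (x + 14)(x + 18)(x^2 + 11x + 14)(x^2 + 14x + 16), pattern 2+2+1+1; mod 43: f = (x^3 + 13x^2 + 20x + 27)(x^3 + 18x^2 + 24x + 22), pattern 3+3; mod 61: f = (x^2 + 10x + 35)(x^2 + 14x + 41)(x^2 + 25x + 40), pattern 2+2+2. No other pattern occurs in this range, so the set of observed cycle types is {6, 5+1, 4+1+1, 2+2+1+1, 3+3, 2+2+2}. The candidates containing elements of all these cycle types are PGL(2,5) (6T14) of order 120, S_6 (6T16) of order 720; the others are excluded. The observed types are precisely the cycle types that occur in PGL(2,5) (6T14) (apart from the identity). Each of the other remaining candidates has further cycle types, and by the Chebotarev density theorem the matching factorization patterns would occur for a proportion of primes equal to their share of the group: S_6 (6T16) additionally contains elements of type 4+2, 3+2+1, 3+1+1+1, 2+1+1+1+1 (265 of its 720 elements, about 37% of primes). None of the 21 primes tested shows any such pattern (for each of these groups the chance of that is below 10^-4), which rules them out. Hence G = PGL(2,5) (6T14), of order 120.

PGL(2,5)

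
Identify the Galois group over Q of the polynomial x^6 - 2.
The polynomial f is an irreducible sextic over Q, so G = Gal(f/Q) is one of the 16 transitive subgroups 6T1, ..., 6T16 of S_6. The discriminant of f is 1492992, which is not a perfect square, so G is not contained in A_6. The transitive groups of degree 6 not contained in A_6 are: C_6 (6T1, order 6), S_3 (6T2, order 6), D_6 (6T3, order 12), C_3 x S_3 (6T5, order 18), A_4 x C_2 (6T6, order 24), S_4 (6T8, order 24), S_3 x S_3 (6T9, order 36), S_4 x C_2 (6T11, order 48), (S_3 x S_3) : C_2 (6T13, order 72), PGL(2,5) (6T14, order 120), S_6 (6T16, order 720). By Dedekind's theorem, for a prime p not dividing disc(f) the degrees of the irreducible factors of f mod p form the cycle type of an element of G. Factoring f modulo the 79 such primes p <= 419 (skipping 2, 3, which divide the discriminant), each new pattern first appears at: mod 5: f = (x^2 + 2)(x^2 + x + 2)(x^2 + 4x + 2), pattern 2+2+2; mod 7: f = (x^3 + 3)(x^3 + 4), pattern 3+3; mod 13: f = (x^6 + 11), pattern 6; mod 17: f = (x + 5)(x + 12)(x^2 + 5x + 8)(x^2 + 12x + 8), pattern 2+2+1+1; mod 31: f = (x + 2)(x + 10)(x + 12)(x + 19)(x + 21)(x + 29), pattern 1+1+1+1+1+1. No other pattern occurs in this range, so the set of observed cycle types is {2+2+2, 3+3, 6, 2+2+1+1, 1+1+1+1+1+1}. The candidates containing elements of all these cycle types are D_6 (6T3) of order 12, A_4 x C_2 (6T6) of order 24, S_3 x S_3 (6T9) of order 36, S_4 x C_2 (6T11) of order 48, (S_3 x S_3) : C_2 (6T13) of order 72, PGL(2,5) (6T14) of order 120, S_6 (6T16) of order 720; the others are excluded. The observed types are precisely the cycle types that occur in D_6 (6T3). Each of the other remaining candidates has further cycle types, and by the Chebotarev density theorem the matching factorization patterns would occur for a proportion of primes equal to their share of the group: A_4 x C_2 (6T6) additionally contains elements of type 2+1+1+1+1 (3 of its 24 elements, about 12% of primes); S_3 x S_3 (6T9) additionally contains elements of type 3+1+1+1 (4 of its 36 elements, about 11% of primes); S_4 x C_2 (6T11) additionally contains elements of type 4+2, 4+1+1, 2+1+1+1+1 (15 of its 48 elements, about 31% of primes); (S_3 x S_3) : C_2 (6T13) additionally contains elements of type 4+2, 3+2+1, 3+1+1+1, 2+1+1+1+1 (40 of its 72 elements, about 56% of primes); PGL(2,5) (6T14) additionally contains elements of type 5+1, 4+1+1 (54 of its 120 elements, about 45% of primes); S_6 (6T16) additionally contains elements of type 5+1, 4+2, 4+1+1, 3+2+1, 3+1+1+1, 2+1+1+1+1 (499 of its 720 elements, about 69% of primes). None of the 79 primes tested shows any such pattern (for each of these groups the chance of that is below 10^-4), which rules them out. Hence G = D_6 (6T3), of order 12.

D_6 (order 12)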